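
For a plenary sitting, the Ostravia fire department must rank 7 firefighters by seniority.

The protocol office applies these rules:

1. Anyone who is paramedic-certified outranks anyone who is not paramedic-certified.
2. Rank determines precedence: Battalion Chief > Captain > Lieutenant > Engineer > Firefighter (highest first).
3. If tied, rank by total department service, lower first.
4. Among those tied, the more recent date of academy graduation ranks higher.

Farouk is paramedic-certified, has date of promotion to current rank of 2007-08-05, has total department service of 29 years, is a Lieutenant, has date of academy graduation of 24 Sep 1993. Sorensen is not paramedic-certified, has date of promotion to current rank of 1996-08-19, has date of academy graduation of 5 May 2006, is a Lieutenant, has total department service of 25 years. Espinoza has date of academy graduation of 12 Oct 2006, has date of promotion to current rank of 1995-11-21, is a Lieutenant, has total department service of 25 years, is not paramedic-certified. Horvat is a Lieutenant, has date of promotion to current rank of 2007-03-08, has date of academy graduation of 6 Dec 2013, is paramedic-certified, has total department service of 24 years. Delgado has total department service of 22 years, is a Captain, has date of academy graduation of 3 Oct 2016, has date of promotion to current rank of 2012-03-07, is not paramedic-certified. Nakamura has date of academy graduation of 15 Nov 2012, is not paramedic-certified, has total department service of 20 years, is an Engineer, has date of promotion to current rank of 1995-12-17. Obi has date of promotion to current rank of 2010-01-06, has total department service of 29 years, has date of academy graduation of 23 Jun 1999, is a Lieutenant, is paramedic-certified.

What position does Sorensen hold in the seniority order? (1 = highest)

By the first rule: Horvat, Obi and Farouk (each paramedic-certified); then Delgado, Espinoza, Sorensen and Nakamura (each not paramedic-certified).
Horvat, Obi and Farouk are each Lieutenant, so the next rule applies.
Among Horvat, Obi and Farouk, by total department service (lower first): Horvat (24 years) before Obi and Farouk (29 years).
Among Obi and Farouk, by date of academy graduation (later first): Obi (23 Jun 1999) before Farouk (24 Sep 1993).
Among Delgado, Espinoza, Sorensen and Nakamura, by rank: Delgado (Captain) before Espinoza and Sorensen (Lieutenant) before Nakamura (Engineer).
Espinoza and Sorensen both have total department service 25 years, so the next rule applies.
Among Espinoza and Sorensen, by date of academy graduation (later first): Espinoza (12 Oct 2006) before Sorensen (5 May 2006).
Order: Horvat, Obi, Farouk, Delgado, Espinoza, Sorensen, Nakamura. So position 6.

6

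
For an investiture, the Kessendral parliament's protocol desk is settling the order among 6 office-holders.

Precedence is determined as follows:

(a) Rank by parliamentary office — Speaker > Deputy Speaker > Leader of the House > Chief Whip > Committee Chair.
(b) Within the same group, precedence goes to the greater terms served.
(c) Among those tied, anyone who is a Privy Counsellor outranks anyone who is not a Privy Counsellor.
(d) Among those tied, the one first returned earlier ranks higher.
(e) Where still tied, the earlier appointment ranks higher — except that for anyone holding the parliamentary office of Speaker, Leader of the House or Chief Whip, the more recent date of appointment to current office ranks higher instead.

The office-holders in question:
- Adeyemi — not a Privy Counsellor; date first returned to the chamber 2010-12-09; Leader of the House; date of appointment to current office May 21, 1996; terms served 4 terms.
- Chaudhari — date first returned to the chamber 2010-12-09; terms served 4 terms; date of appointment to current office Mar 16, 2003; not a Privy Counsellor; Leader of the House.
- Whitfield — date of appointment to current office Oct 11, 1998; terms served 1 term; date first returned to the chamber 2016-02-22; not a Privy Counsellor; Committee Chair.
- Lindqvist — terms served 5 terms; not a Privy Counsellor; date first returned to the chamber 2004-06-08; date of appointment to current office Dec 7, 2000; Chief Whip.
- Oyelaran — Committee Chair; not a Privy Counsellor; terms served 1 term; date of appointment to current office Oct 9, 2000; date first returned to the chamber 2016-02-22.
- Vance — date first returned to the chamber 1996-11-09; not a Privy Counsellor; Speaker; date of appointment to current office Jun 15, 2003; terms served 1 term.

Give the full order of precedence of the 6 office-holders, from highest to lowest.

By parliamentary office: Vance (Speaker); then Chaudhari and Adeyemi (Leader of the House); then Lindqvist (Chief Whip); then Whitfield and Oyelaran (Committee Chair).
Chaudhari and Adeyemi both have terms served 4 terms, so the next rule applies.
Chaudhari and Adeyemi are each not a Privy Counsellor, so the next rule applies.
Chaudhari and Adeyemi both have date first returned to the chamber 2010-12-09, so the next rule applies.
Among Chaudhari and Adeyemi, by date of appointment to current office (later first) (reversed rule for this group): Chaudhari (Mar 16, 2003) before Adeyemi (May 21, 1996).
Whitfield and Oyelaran both have terms served 1 term, so the next rule applies.
Whitfield and Oyelaran are each not a Privy Counsellor, so the next rule applies.
Whitfield and Oyelaran both have date first returned to the chamber 2016-02-22, so the next rule applies.
Among Whitfield and Oyelaran, by date of appointment to current office (earlier first): Whitfield (Oct 11, 1998) before Oyelaran (Oct 9, 2000).
Full order: Vance, Chaudhari, Adeyemi, Lindqvist, Whitfield, Oyelaran.

Vance, Chaudhari, Adeyemi, Lindqvist, Whitfield, Oyelaran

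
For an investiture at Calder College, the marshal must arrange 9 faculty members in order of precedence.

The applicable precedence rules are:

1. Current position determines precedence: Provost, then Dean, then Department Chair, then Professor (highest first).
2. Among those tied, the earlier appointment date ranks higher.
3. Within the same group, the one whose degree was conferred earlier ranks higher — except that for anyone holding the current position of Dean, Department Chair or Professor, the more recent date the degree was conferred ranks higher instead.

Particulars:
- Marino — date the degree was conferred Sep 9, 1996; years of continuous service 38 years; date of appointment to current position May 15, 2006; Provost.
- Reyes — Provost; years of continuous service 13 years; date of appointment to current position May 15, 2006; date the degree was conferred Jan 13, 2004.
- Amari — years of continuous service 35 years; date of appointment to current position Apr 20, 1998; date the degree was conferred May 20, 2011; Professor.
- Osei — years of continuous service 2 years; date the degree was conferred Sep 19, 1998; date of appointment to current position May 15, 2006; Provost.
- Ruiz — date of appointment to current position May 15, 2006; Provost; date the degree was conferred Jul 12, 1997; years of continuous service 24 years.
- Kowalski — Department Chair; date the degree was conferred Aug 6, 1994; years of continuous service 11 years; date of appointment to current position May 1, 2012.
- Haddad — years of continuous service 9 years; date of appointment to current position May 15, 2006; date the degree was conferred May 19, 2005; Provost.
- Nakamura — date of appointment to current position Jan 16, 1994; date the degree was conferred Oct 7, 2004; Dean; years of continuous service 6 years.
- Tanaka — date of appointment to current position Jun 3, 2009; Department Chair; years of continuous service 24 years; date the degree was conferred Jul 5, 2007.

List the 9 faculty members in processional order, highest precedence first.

By current position: Marino, Ruiz, Osei, Reyes and Haddad (Provost); then Nakamura (Dean); then Tanaka and Kowalski (Department Chair); then Amari (Professor).
Marino, Ruiz, Osei, Reyes and Haddad all have date of appointment to current position May 15, 2006, so the next rule applies.
Among Marino, Ruiz, Osei, Reyes and Haddad, by date the degree was conferred (earlier first): Marino (Sep 9, 1996) before Ruiz (Jul 12, 1997) before Osei (Sep 19, 1998) before Reyes (Jan 13, 2004) before Haddad (May 19, 2005).
Among Tanaka and Kowalski, by date of appointment to current position (earlier first): Tanaka (Jun 3, 2009) before Kowalski (May 1, 2012).
Full order: Marino, Ruiz, Osei, Reyes, Haddad, Nakamura, Tanaka, Kowalski, Amari.

Marino, Ruiz, Osei, Reyes, Haddad, Nakamura, Tanaka, Kowalski, Amari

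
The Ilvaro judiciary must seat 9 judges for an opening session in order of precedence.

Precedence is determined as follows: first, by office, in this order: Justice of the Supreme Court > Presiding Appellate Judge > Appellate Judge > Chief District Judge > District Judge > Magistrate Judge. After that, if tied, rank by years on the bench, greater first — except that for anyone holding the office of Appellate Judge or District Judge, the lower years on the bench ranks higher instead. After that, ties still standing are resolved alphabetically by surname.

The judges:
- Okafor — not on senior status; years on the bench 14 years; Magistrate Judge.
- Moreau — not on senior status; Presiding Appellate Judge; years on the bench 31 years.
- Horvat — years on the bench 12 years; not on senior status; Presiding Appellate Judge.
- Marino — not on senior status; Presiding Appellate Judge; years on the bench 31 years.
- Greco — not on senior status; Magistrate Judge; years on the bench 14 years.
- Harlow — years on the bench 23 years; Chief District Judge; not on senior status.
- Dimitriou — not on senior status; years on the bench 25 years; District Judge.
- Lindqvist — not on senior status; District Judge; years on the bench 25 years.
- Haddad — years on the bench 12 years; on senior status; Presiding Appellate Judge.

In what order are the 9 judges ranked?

By office: Marino, Moreau, Haddad and Horvat (Presiding Appellate Judge); then Harlow (Chief District Judge); then Dimitriou and Lindqvist (District Judge); then Greco and Okafor (Magistrate Judge).
Among Marino, Moreau, Haddad and Horvat, by years on the bench (higher first): Marino and Moreau (31 years) before Haddad and Horvat (12 years).
Among Marino and Moreau, alphabetically by surname: Marino before Moreau.
Among Haddad and Horvat, alphabetically by surname: Haddad before Horvat.
Dimitriou and Lindqvist both have years on the bench 25 years, so the next rule applies.
Among Dimitriou and Lindqvist, alphabetically by surname: Dimitriou before Lindqvist.
Greco and Okafor both have years on the bench 14 years, so the next rule applies.
Among Greco and Okafor, alphabetically by surname: Greco before Okafor.
Full order: Marino, Moreau, Haddad, Horvat, Harlow, Dimitriou, Lindqvist, Greco, Okafor.

Marino, Moreau, Haddad, Horvat, Harlow, Dimitriou, Lindqvist, Greco, Okafor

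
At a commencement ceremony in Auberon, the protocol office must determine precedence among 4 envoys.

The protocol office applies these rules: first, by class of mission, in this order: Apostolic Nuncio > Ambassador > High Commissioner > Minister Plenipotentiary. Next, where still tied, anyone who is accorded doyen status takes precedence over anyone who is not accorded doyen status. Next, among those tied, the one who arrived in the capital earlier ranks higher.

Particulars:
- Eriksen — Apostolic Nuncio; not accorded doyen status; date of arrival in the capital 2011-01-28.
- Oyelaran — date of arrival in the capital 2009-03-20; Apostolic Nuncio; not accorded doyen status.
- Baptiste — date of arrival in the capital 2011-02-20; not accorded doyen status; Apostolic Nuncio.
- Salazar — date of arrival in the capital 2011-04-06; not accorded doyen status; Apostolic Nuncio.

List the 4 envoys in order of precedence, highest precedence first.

By class of mission: Oyelaran, Eriksen, Baptiste and Salazar (Apostolic Nuncio).
Oyelaran, Eriksen, Baptiste and Salazar are each not accorded doyen status, so the next rule applies.
Among Oyelaran, Eriksen, Baptiste and Salazar, by date of arrival in the capital (earlier first): Oyelaran (2009-03-20) before Eriksen (2011-01-28) before Baptiste (2011-02-20) before Salazar (2011-04-06).
Full order: Oyelaran, Eriksen, Baptiste, Salazar.

Oyelaran, Eriksen, Baptiste, Salazar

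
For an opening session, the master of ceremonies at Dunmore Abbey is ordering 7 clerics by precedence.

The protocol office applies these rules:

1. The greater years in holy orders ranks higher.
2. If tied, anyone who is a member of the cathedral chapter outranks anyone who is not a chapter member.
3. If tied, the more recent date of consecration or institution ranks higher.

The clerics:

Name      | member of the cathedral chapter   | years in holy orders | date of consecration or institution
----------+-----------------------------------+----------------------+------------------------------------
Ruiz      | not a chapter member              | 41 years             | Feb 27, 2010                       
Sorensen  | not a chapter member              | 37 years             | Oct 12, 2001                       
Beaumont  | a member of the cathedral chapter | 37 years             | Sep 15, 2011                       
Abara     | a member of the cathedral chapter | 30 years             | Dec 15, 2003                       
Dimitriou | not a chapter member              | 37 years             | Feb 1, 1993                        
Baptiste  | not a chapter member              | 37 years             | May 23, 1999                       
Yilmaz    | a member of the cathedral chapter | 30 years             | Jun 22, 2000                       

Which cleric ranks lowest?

Yilmaz

By years in holy orders (higher first): Ruiz (41 years); then Beaumont, Sorensen, Baptiste and Dimitriou (each 37 years); then Abara and Yilmaz (both 30 years).
Among Beaumont, Sorensen, Baptiste and Dimitriou, a member of the cathedral chapter before not a chapter member: Beaumont (a member of the cathedral chapter) before Sorensen, Baptiste and Dimitriou (not a chapter member).
Among Sorensen, Baptiste and Dimitriou, by date of consecration or institution (later first): Sorensen (Oct 12, 2001) before Baptiste (May 23, 1999) before Dimitriou (Feb 1, 1993).
Abara and Yilmaz are each a member of the cathedral chapter, so the next rule applies.
Among Abara and Yilmaz, by date of consecration or institution (later first): Abara (Dec 15, 2003) before Yilmaz (Jun 22, 2000).
Order: Ruiz, Beaumont, Sorensen, Baptiste, Dimitriou, Abara, Yilmaz.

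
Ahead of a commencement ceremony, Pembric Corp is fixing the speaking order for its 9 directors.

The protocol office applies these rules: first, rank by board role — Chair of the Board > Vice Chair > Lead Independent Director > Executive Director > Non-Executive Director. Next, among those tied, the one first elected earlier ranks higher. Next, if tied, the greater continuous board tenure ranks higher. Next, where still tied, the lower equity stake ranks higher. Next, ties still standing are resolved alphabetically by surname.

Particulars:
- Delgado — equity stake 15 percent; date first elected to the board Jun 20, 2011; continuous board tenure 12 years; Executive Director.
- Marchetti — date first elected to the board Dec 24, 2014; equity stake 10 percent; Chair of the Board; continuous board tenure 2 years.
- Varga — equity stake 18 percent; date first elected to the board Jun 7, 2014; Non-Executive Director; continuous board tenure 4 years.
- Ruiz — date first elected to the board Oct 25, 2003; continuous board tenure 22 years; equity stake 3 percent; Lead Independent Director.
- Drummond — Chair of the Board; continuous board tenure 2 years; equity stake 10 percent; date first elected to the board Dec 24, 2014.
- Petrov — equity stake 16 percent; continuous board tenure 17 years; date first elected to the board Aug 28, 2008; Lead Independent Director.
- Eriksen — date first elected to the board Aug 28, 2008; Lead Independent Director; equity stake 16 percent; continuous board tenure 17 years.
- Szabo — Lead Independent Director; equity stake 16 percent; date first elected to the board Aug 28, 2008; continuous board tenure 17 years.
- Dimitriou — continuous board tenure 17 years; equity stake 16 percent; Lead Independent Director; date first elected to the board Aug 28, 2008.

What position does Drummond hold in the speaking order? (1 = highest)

By board role: Drummond and Marchetti (Chair of the Board); then Ruiz, Dimitriou, Eriksen, Petrov and Szabo (Lead Independent Director); then Delgado (Executive Director); then Varga (Non-Executive Director).
Drummond and Marchetti both have date first elected to the board Dec 24, 2014, so the next rule applies.
Drummond and Marchetti both have continuous board tenure 2 years, so the next rule applies.
Drummond and Marchetti both have equity stake 10 percent, so the next rule applies.
Among Drummond and Marchetti, alphabetically by surname: Drummond before Marchetti.
Among Ruiz, Dimitriou, Eriksen, Petrov and Szabo, by date first elected to the board (earlier first): Ruiz (Oct 25, 2003) before Dimitriou, Eriksen, Petrov and Szabo (Aug 28, 2008).
Dimitriou, Eriksen, Petrov and Szabo all have continuous board tenure 17 years, so the next rule applies.
Dimitriou, Eriksen, Petrov and Szabo all have equity stake 16 percent, so the next rule applies.
Among Dimitriou, Eriksen, Petrov and Szabo, alphabetically by surname: Dimitriou before Eriksen before Petrov before Szabo.
Order: Drummond, Marchetti, Ruiz, Dimitriou, Eriksen, Petrov, Szabo, Delgado, Varga. So position 1.

1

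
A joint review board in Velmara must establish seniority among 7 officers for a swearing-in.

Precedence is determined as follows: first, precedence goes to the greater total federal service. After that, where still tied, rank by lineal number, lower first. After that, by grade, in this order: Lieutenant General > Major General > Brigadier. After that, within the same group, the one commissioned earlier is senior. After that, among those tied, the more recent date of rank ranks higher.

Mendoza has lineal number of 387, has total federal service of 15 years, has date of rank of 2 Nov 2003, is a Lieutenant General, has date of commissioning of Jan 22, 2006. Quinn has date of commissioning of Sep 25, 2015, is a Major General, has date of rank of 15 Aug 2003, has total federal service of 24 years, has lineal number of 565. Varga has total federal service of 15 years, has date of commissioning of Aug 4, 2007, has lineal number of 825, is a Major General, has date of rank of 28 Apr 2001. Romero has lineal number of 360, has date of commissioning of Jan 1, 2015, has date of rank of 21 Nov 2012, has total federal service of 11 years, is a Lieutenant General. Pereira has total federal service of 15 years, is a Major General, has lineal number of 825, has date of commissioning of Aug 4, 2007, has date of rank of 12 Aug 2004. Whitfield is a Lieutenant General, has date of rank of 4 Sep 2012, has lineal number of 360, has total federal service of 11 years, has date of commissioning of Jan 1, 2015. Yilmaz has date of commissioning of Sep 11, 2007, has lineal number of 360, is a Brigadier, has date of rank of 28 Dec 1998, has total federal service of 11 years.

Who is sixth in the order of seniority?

By total federal service (higher first): Quinn (24 years); then Mendoza, Pereira and Varga (each 15 years); then Romero, Whitfield and Yilmaz (each 11 years).
Among Mendoza, Pereira and Varga, by lineal number (lower first): Mendoza (387) before Pereira and Varga (825).
Pereira and Varga are each Major General, so the next rule applies.
Pereira and Varga both have date of commissioning Aug 4, 2007, so the next rule applies.
Among Pereira and Varga, by date of rank (later first): Pereira (12 Aug 2004) before Varga (28 Apr 2001).
Romero, Whitfield and Yilmaz all have lineal number 360, so the next rule applies.
Among Romero, Whitfield and Yilmaz, by grade: Romero and Whitfield (Lieutenant General) before Yilmaz (Brigadier).
Romero and Whitfield both have date of commissioning Jan 1, 2015, so the next rule applies.
Among Romero and Whitfield, by date of rank (later first): Romero (21 Nov 2012) before Whitfield (4 Sep 2012).
Order: Quinn, Mendoza, Pereira, Varga, Romero, Whitfield, Yilmaz.

Whitfield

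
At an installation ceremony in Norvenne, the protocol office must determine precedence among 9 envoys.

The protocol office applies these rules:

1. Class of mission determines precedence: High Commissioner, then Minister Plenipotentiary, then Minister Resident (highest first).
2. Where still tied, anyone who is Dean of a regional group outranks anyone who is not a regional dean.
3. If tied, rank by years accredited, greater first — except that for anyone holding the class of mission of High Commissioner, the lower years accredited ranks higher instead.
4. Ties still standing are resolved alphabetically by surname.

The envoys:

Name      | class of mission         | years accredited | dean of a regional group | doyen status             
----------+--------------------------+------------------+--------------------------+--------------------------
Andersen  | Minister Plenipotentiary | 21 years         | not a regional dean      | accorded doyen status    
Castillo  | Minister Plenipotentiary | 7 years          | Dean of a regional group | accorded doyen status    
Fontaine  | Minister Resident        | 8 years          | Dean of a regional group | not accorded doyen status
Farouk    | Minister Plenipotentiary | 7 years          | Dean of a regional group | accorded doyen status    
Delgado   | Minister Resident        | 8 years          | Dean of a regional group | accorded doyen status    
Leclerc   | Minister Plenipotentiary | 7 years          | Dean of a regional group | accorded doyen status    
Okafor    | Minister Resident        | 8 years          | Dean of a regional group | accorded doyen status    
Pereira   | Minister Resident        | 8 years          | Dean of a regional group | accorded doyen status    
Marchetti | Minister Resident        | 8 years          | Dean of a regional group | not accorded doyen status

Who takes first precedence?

Castillo

By class of mission: Castillo, Farouk, Leclerc and Andersen (Minister Plenipotentiary); then Delgado, Fontaine, Marchetti, Okafor and Pereira (Minister Resident).
Among Castillo, Farouk, Leclerc and Andersen, Dean of a regional group before not a regional dean: Castillo, Farouk and Leclerc (Dean of a regional group) before Andersen (not a regional dean).
Castillo, Farouk and Leclerc all have years accredited 7 years, so the next rule applies.
Among Castillo, Farouk and Leclerc, alphabetically by surname: Castillo before Farouk before Leclerc.
Delgado, Fontaine, Marchetti, Okafor and Pereira are each Dean of a regional group, so the next rule applies.
Delgado, Fontaine, Marchetti, Okafor and Pereira all have years accredited 8 years, so the next rule applies.
Among Delgado, Fontaine, Marchetti, Okafor and Pereira, alphabetically by surname: Delgado before Fontaine before Marchetti before Okafor before Pereira.
Order: Castillo, Farouk, Leclerc, Andersen, Delgado, Fontaine, Marchetti, Okafor, Pereira.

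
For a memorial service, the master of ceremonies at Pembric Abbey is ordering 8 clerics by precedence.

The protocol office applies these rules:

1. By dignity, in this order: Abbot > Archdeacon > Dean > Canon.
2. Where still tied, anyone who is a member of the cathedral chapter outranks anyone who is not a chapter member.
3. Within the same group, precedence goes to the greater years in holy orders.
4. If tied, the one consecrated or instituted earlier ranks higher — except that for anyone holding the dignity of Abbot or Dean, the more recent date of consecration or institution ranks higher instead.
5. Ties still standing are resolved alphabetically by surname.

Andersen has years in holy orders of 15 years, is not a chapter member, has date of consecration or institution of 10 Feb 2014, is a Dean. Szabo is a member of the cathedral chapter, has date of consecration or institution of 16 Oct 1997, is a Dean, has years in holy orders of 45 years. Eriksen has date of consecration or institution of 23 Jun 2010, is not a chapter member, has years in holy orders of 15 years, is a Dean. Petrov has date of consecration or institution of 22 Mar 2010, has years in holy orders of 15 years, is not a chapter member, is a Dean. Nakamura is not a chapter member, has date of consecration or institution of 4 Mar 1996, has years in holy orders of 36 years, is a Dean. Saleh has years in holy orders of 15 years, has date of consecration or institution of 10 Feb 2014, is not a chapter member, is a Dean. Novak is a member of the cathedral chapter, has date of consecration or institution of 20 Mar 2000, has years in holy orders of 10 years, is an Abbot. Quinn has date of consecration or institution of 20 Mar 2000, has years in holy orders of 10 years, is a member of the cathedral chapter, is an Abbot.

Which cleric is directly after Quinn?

By dignity: Novak and Quinn (Abbot); then Szabo, Nakamura, Andersen, Saleh, Eriksen and Petrov (Dean).
Novak and Quinn are each a member of the cathedral chapter, so the next rule applies.
Novak and Quinn both have years in holy orders 10 years, so the next rule applies.
Novak and Quinn both have date of consecration or institution 20 Mar 2000, so the next rule applies.
Among Novak and Quinn, alphabetically by surname: Novak before Quinn.
Among Szabo, Nakamura, Andersen, Saleh, Eriksen and Petrov, a member of the cathedral chapter before not a chapter member: Szabo (a member of the cathedral chapter) before Nakamura, Andersen, Saleh, Eriksen and Petrov (not a chapter member).
Among Nakamura, Andersen, Saleh, Eriksen and Petrov, by years in holy orders (higher first): Nakamura (36 years) before Andersen, Saleh, Eriksen and Petrov (15 years).
Among Andersen, Saleh, Eriksen and Petrov, by date of consecration or institution (later first) (reversed rule for this group): Andersen and Saleh (10 Feb 2014) before Eriksen (23 Jun 2010) before Petrov (22 Mar 2010).
Among Andersen and Saleh, alphabetically by surname: Andersen before Saleh.
Order: Novak, Quinn, Szabo, Nakamura, Andersen, Saleh, Eriksen, Petrov.

Szabo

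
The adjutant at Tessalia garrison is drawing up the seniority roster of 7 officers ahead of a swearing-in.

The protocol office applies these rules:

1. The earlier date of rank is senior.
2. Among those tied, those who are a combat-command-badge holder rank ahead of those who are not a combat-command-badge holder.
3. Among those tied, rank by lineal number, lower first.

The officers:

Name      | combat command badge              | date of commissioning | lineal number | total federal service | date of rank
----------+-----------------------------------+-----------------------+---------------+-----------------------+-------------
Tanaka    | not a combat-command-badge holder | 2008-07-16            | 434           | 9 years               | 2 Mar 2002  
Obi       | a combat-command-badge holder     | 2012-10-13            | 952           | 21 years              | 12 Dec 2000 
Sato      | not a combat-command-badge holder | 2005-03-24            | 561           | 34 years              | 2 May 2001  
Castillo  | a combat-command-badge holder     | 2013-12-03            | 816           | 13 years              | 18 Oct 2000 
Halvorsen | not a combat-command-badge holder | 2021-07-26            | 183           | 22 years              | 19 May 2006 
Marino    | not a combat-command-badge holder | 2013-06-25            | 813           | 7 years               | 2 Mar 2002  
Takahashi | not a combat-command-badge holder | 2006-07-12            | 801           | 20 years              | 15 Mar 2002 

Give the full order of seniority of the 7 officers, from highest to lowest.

By date of rank (earlier first): Castillo (18 Oct 2000); then Obi (12 Dec 2000); then Sato (2 May 2001); then Tanaka and Marino (both 2 Mar 2002); then Takahashi (15 Mar 2002); then Halvorsen (19 May 2006).
Tanaka and Marino are each not a combat-command-badge holder, so the next rule applies.
Among Tanaka and Marino, by lineal number (lower first): Tanaka (434) before Marino (813).
Full order: Castillo, Obi, Sato, Tanaka, Marino, Takahashi, Halvorsen.

Castillo, Obi, Sato, Tanaka, Marino, Takahashi, Halvorsen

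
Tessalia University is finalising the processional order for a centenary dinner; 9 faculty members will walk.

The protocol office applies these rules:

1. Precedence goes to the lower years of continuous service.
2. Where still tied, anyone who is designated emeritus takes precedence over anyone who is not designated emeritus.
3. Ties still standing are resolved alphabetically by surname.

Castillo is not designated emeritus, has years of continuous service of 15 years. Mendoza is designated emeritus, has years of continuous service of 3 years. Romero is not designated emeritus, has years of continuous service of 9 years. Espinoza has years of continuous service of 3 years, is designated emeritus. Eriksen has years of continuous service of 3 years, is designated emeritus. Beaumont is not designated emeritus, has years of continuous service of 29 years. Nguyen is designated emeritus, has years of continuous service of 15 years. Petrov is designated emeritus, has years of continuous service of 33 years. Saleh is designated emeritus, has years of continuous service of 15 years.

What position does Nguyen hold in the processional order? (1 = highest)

5

By years of continuous service (lower first): Eriksen, Espinoza and Mendoza (each 3 years); then Romero (9 years); then Nguyen, Saleh and Castillo (each 15 years); then Beaumont (29 years); then Petrov (33 years).
Eriksen, Espinoza and Mendoza are each designated emeritus, so the next rule applies.
Among Eriksen, Espinoza and Mendoza, alphabetically by surname: Eriksen before Espinoza before Mendoza.
Among Nguyen, Saleh and Castillo, designated emeritus before not designated emeritus: Nguyen and Saleh (designated emeritus) before Castillo (not designated emeritus).
Among Nguyen and Saleh, alphabetically by surname: Nguyen before Saleh.
Order: Eriksen, Espinoza, Mendoza, Romero, Nguyen, Saleh, Castillo, Beaumont, Petrov. So position 5.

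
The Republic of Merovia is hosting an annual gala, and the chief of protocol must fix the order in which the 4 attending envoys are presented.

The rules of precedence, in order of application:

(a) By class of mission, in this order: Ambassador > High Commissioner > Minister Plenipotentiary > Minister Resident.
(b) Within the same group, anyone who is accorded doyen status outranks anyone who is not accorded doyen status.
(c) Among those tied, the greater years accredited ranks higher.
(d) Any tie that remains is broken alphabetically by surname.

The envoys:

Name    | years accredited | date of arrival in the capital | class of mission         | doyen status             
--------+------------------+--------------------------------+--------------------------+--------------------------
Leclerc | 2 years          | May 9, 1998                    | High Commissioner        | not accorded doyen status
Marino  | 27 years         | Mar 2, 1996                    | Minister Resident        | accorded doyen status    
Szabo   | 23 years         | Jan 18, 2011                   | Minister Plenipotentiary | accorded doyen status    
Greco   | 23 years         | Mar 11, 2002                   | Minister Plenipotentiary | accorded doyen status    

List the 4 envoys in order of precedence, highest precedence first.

Leclerc, Greco, Szabo, Marino

By class of mission: Leclerc (High Commissioner); then Greco and Szabo (Minister Plenipotentiary); then Marino (Minister Resident).
Greco and Szabo are each accorded doyen status, so the next rule applies.
Greco and Szabo both have years accredited 23 years, so the next rule applies.
Among Greco and Szabo, alphabetically by surname: Greco before Szabo.
Full order: Leclerc, Greco, Szabo, Marino.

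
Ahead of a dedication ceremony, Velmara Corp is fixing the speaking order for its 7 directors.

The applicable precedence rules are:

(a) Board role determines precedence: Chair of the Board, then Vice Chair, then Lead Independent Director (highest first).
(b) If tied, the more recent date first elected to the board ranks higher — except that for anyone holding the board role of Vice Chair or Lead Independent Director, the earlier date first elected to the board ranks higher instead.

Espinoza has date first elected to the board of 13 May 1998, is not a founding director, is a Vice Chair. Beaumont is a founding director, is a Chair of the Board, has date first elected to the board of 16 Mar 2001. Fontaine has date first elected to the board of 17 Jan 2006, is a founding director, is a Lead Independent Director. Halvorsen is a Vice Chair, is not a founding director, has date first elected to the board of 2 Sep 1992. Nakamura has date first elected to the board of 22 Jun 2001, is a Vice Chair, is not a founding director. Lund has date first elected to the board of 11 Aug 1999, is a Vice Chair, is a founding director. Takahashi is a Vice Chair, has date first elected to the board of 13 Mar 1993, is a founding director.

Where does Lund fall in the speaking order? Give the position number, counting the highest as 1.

5

By board role: Beaumont (Chair of the Board); then Halvorsen, Takahashi, Espinoza, Lund and Nakamura (Vice Chair); then Fontaine (Lead Independent Director).
Among Halvorsen, Takahashi, Espinoza, Lund and Nakamura, by date first elected to the board (earlier first) (reversed rule for this group): Halvorsen (2 Sep 1992) before Takahashi (13 Mar 1993) before Espinoza (13 May 1998) before Lund (11 Aug 1999) before Nakamura (22 Jun 2001).
Order: Beaumont, Halvorsen, Takahashi, Espinoza, Lund, Nakamura, Fontaine. So position 5.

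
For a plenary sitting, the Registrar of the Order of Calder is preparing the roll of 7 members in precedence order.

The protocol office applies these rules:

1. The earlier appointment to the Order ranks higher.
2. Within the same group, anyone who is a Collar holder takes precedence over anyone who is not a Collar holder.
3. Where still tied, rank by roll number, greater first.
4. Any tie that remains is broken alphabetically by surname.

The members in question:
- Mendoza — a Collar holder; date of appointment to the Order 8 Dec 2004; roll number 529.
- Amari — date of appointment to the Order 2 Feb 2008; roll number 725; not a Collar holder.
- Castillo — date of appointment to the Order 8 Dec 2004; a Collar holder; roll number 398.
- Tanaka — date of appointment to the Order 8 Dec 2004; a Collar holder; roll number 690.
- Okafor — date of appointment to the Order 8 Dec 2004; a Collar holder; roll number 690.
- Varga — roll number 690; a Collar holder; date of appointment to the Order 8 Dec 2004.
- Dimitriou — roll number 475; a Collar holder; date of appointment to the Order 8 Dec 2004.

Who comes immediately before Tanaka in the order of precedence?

By date of appointment to the Order (earlier first): Okafor, Tanaka, Varga, Mendoza, Dimitriou and Castillo (each 8 Dec 2004); then Amari (2 Feb 2008).
Okafor, Tanaka, Varga, Mendoza, Dimitriou and Castillo are each a Collar holder, so the next rule applies.
Among Okafor, Tanaka, Varga, Mendoza, Dimitriou and Castillo, by roll number (higher first): Okafor, Tanaka and Varga (690) before Mendoza (529) before Dimitriou (475) before Castillo (398).
Among Okafor, Tanaka and Varga, alphabetically by surname: Okafor before Tanaka before Varga.
Order: Okafor, Tanaka, Varga, Mendoza, Dimitriou, Castillo, Amari.

Okafor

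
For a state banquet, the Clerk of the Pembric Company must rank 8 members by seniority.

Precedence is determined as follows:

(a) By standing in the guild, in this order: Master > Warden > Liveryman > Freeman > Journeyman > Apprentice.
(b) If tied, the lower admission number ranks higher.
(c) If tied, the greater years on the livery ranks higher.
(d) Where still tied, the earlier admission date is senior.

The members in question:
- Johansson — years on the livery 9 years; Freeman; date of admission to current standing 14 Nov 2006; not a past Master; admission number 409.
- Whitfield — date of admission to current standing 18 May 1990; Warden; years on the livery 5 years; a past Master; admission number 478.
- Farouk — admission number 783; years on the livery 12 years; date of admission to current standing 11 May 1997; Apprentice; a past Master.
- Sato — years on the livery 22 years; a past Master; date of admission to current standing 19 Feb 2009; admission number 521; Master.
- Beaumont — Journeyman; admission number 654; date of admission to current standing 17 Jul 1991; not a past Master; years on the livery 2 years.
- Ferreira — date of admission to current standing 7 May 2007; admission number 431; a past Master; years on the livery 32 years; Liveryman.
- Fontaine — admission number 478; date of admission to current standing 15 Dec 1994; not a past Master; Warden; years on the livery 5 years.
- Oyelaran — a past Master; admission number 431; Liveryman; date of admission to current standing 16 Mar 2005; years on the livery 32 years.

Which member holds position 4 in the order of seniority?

Oyelaran

By standing in the guild: Sato (Master); then Whitfield and Fontaine (Warden); then Oyelaran and Ferreira (Liveryman); then Johansson (Freeman); then Beaumont (Journeyman); then Farouk (Apprentice).
Whitfield and Fontaine both have admission number 478, so the next rule applies.
Whitfield and Fontaine both have years on the livery 5 years, so the next rule applies.
Among Whitfield and Fontaine, by date of admission to current standing (earlier first): Whitfield (18 May 1990) before Fontaine (15 Dec 1994).
Oyelaran and Ferreira both have admission number 431, so the next rule applies.
Oyelaran and Ferreira both have years on the livery 32 years, so the next rule applies.
Among Oyelaran and Ferreira, by date of admission to current standing (earlier first): Oyelaran (16 Mar 2005) before Ferreira (7 May 2007).
Order: Sato, Whitfield, Fontaine, Oyelaran, Ferreira, Johansson, Beaumont, Farouk.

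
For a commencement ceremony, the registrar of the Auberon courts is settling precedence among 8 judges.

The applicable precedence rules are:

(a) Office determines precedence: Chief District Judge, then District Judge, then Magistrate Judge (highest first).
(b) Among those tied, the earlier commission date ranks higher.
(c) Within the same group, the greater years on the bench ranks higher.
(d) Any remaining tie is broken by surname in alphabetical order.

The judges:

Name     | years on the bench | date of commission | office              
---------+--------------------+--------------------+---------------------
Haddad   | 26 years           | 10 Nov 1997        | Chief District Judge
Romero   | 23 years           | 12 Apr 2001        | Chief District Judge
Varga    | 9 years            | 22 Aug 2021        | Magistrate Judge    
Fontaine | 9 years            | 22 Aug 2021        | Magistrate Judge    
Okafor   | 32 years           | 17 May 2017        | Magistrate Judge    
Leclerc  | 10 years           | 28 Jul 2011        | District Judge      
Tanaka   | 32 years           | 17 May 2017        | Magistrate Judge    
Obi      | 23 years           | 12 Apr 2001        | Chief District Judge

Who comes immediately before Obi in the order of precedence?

Haddad

By office: Haddad, Obi and Romero (Chief District Judge); then Leclerc (District Judge); then Okafor, Tanaka, Fontaine and Varga (Magistrate Judge).
Among Haddad, Obi and Romero, by date of commission (earlier first): Haddad (10 Nov 1997) before Obi and Romero (12 Apr 2001).
Obi and Romero both have years on the bench 23 years, so the next rule applies.
Among Obi and Romero, alphabetically by surname: Obi before Romero.
Among Okafor, Tanaka, Fontaine and Varga, by date of commission (earlier first): Okafor and Tanaka (17 May 2017) before Fontaine and Varga (22 Aug 2021).
Okafor and Tanaka both have years on the bench 32 years, so the next rule applies.
Among Okafor and Tanaka, alphabetically by surname: Okafor before Tanaka.
Fontaine and Varga both have years on the bench 9 years, so the next rule applies.
Among Fontaine and Varga, alphabetically by surname: Fontaine before Varga.
Order: Haddad, Obi, Romero, Leclerc, Okafor, Tanaka, Fontaine, Varga.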